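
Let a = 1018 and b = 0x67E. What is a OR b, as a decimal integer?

1018 = 01111111010
0x67E = 11001111110
 OR → 11111111110 = 2046

2046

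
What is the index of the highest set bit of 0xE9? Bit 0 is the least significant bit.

7

0xE9 = 11101001
The topmost 1 is at position 7 (since 2^7 = 128 ≤ 233 < 256).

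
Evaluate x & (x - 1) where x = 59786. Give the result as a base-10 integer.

x = 1110100110001010 = 59786
x - 1 = 1110100110001001
AND   = 1110100110001000 = 59784
(x & (x - 1) clears the lowest set bit of x.)

59784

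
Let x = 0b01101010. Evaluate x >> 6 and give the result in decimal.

1

x = 1101010
shift right by 6 → 0000001 = 1
(equivalently, floor(106 / 64))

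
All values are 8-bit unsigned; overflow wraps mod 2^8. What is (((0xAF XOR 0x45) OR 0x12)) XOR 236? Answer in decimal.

0xAF = 10101111
0x45 = 01000101
→ XOR → 11101010 = 234
0x12 = 00010010
→ OR → 11111010 = 250
236 = 11101100
→ XOR → 00010110 = 22

22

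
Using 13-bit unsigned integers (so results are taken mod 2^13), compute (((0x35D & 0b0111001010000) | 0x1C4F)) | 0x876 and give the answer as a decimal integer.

0x35D = 0001101011101
0b0111001010000 = 0111001010000
→ & → 0001001010000 = 592
0x1C4F = 1110001001111
→ | → 1111001011111 = 7775
0x876 = 0100001110110
→ | → 1111001111111 = 7807

7807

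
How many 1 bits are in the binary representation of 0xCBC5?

0xCBC5 = 1100101111000101
Count the 1s: 1 + 1 + 1 + 1 + 1 + 1 + 1 + 1 + 1 = 9

9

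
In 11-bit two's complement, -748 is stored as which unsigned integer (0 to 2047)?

1300

748 in 11 bits: 01011101100
Invert: 10100010011
Add 1:  10100010100 = 1300
(Check: 2^11 - 748 = 2048 - 748 = 1300.)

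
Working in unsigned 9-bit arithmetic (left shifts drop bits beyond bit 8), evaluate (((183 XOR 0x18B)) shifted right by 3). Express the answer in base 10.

39

183 = 010110111
0x18B = 110001011
→ XOR → 100111100 = 316
→ shifted right by 3 → 000100111 = 39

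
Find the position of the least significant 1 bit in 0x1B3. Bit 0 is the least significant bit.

0

0x1B3 = 110110011
Trailing zeros: 0, so the lowest set bit is bit 0 (value 1).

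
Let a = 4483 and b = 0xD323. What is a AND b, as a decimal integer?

4483 = 0001000110000011
0xD323 = 1101001100100011
AND → 0001000100000011 = 4355

4355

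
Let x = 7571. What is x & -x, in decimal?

1

x = 1110110010011 = 7571
-x (two's complement) = …0001001101101
AND   = 0000000000001 = 1
(x & -x isolates the lowest set bit of x.)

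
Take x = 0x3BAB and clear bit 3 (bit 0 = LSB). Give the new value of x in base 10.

x = 0011101110101011
bit 3 is currently 1; clear it via x & ~(1 << 3) = x & ~8
→ 0011101110100011 = 15267

15267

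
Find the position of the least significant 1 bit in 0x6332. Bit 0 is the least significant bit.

0x6332 = 110001100110010
Trailing zeros: 1, so the lowest set bit is bit 1 (value 2).

1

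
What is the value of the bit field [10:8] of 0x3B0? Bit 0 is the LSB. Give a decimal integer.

3

v = 01110110000
Shift right by 8: 011
Mask low 3 bits: 011 = 3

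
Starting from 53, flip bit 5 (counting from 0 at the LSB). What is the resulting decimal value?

21

x = 000000110101
bit 5 is currently 1; toggle it via x ^ (1 << 5) = x ^ 32
→ 000000010101 = 21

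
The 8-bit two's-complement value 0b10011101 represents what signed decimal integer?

pattern = 10011101 (MSB is 1 ⇒ negative)
Invert: 01100010, add 1 → 01100011 = 99, so the value is -99.
(Equivalently: 157 - 2^8 = 157 - 256 = -99.)

-99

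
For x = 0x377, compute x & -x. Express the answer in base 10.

x = 1101110111 = 887
-x (two's complement) = …0010001001
AND   = 0000000001 = 1
(x & -x isolates the lowest set bit of x.)

1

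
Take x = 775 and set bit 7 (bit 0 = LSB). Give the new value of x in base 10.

903

x = 1100000111
bit 7 is currently 0; set it via x | (1 << 7) = x | 128
→ 1110000111 = 903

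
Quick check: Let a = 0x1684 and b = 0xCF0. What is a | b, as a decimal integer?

7924

0x1684 = 1011010000100
0xCF0 = 0110011110000
 OR → 1111011110100 = 7924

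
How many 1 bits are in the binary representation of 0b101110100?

5

n = 101110100
Count the 1s: 1 + 1 + 1 + 1 + 1 = 5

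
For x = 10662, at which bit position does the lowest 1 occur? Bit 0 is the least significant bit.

1

10662 = 10100110100110
Trailing zeros: 1, so the lowest set bit is bit 1 (value 2).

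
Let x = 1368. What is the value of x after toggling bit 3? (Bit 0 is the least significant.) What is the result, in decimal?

x = 10101011000
bit 3 is currently 1; toggle it via x ^ (1 << 3) = x ^ 8
→ 10101010000 = 1360

1360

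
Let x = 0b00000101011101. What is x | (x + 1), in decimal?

x = 101011101 = 349
x + 1 = 101011110
OR    = 101011111 = 351
(x | (x + 1) sets the lowest cleared bit.)

351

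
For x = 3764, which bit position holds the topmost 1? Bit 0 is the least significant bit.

3764 = 111010110100
The topmost 1 is at position 11 (since 2^11 = 2048 ≤ 3764 < 4096).

11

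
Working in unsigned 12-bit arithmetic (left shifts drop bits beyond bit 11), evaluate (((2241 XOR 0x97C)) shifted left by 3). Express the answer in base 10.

3560

2241 = 100011000001
0x97C = 100101111100
→ XOR → 000110111101 = 445
→ shifted left by 3 (mod 2^12) → 110111101000 = 3560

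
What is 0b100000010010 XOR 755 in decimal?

a = 100000010010
755 = 001011110011
XOR → 101011100001 = 2785

2785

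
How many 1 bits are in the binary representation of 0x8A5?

0x8A5 = 100010100101
Count the 1s: 1 + 1 + 1 + 1 + 1 = 5

5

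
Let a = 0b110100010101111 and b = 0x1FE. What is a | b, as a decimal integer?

a = 110100010101111
0x1FE = 000000111111110
 OR → 110100111111111 = 27135

27135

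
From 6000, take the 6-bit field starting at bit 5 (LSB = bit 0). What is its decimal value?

59

v = 1011101110000
Shift right by 5: 10111011
Mask low 6 bits: 111011 = 59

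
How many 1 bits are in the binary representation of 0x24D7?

8

0x24D7 = 10010011010111
Count the 1s: 1 + 1 + 1 + 1 + 1 + 1 + 1 + 1 = 8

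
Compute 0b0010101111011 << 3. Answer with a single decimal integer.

11224

x = 00010101111011
shift left by 3 → 10101111011000 = 11224
(equivalently, 1403 × 2^3 = 1403 × 8)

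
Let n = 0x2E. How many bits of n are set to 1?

0x2E = 101110
Count the 1s: 1 + 1 + 1 + 1 = 4

4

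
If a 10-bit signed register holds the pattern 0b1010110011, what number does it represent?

pattern = 1010110011 (MSB is 1 ⇒ negative)
Invert: 0101001100, add 1 → 0101001101 = 333, so the value is -333.
(Equivalently: 691 - 2^10 = 691 - 1024 = -333.)

-333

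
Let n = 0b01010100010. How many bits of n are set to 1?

4

n = 1010100010
Count the 1s: 1 + 1 + 1 + 1 = 4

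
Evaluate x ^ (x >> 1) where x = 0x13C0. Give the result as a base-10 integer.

6688

x = 1001111000000 = 5056
x>>1 = 0100111100000
XOR  = 1101000100000 = 6688
(x ^ (x >> 1) gives the standard binary-reflected Gray code of x.)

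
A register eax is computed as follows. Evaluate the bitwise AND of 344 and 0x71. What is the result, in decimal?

80

344 = 101011000
0x71 = 001110001
AND → 001010000 = 80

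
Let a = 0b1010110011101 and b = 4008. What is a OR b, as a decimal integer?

a = 1010110011101
4008 = 0111110101000
 OR → 1111110111101 = 8125

8125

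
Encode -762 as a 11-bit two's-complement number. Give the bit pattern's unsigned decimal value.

1286

762 in 11 bits: 01011111010
Invert: 10100000101
Add 1:  10100000110 = 1286
(Check: 2^11 - 762 = 2048 - 762 = 1286.)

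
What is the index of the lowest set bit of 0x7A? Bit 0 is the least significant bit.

0x7A = 1111010
Trailing zeros: 1, so the lowest set bit is bit 1 (value 2).

1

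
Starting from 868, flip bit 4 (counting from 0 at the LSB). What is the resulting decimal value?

x = 1101100100
bit 4 is currently 0; toggle it via x ^ (1 << 4) = x ^ 16
→ 1101110100 = 884

884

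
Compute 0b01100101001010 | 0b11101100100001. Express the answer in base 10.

a = 01100101001010
b = 11101100100001
 OR → 11101101101011 = 15211

15211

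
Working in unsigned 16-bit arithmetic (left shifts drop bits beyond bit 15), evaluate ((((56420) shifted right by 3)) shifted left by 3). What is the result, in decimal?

56416

56420 = 1101110001100100
→ shifted right by 3 → 0001101110001100 = 7052
→ shifted left by 3 (mod 2^16) → 1101110001100000 = 56416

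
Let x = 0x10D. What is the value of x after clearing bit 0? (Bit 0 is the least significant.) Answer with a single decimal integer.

268

x = 000100001101
bit 0 is currently 1; clear it via x & ~(1 << 0) = x & ~1
→ 000100001100 = 268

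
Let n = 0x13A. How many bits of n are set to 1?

0x13A = 100111010
Count the 1s: 1 + 1 + 1 + 1 + 1 = 5

5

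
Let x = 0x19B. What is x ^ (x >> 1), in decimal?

x = 110011011 = 411
x>>1 = 011001101
XOR  = 101010110 = 342
(x ^ (x >> 1) gives the standard binary-reflected Gray code of x.)

342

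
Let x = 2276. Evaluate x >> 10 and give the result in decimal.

2

2276 = 100011100100
shift right by 10 → 000000000010 = 2
(equivalently, floor(2276 / 1024))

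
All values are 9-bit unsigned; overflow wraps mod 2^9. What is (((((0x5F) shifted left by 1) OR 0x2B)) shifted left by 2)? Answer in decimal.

0x5F = 001011111
→ shifted left by 1 (mod 2^9) → 010111110 = 190
0x2B = 000101011
→ OR → 010111111 = 191
→ shifted left by 2 (mod 2^9) → 011111100 = 252

252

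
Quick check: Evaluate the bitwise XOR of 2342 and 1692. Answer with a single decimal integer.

2342 = 100100100110
1692 = 011010011100
XOR → 111110111010 = 4026

4026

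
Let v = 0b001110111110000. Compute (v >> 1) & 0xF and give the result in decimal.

v = 001110111110000
Shift right by 1: 00111011111000
Mask low 4 bits: 1000 = 8

8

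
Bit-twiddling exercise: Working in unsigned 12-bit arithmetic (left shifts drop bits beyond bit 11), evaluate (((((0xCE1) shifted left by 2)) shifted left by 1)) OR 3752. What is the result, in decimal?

4008

0xCE1 = 110011100001
→ shifted left by 2 (mod 2^12) → 001110000100 = 900
→ shifted left by 1 (mod 2^12) → 011100001000 = 1800
3752 = 111010101000
→ OR → 111110101000 = 4008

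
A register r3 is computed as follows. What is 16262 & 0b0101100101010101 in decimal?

16262 = 011111110000110
b = 101100101010101
AND → 001100100000100 = 6404

6404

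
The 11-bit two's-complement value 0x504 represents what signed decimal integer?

pattern = 10100000100 (MSB is 1 ⇒ negative)
Invert: 01011111011, add 1 → 01011111100 = 764, so the value is -764.
(Equivalently: 1284 - 2^11 = 1284 - 2048 = -764.)

-764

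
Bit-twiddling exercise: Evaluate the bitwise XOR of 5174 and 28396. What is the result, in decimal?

31450

5174 = 001010000110110
28396 = 110111011101100
XOR → 111101011011010 = 31450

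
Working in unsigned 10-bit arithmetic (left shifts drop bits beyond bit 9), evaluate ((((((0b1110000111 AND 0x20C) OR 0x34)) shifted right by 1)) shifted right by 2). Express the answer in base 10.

70

0b1110000111 = 1110000111
0x20C = 1000001100
→ AND → 1000000100 = 516
0x34 = 0000110100
→ OR → 1000110100 = 564
→ shifted right by 1 → 0100011010 = 282
→ shifted right by 2 → 0001000110 = 70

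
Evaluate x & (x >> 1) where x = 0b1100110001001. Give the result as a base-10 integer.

x = 1100110001001 = 6537
x>>1 = 0110011000100
AND  = 0100010000000 = 2176
(x & (x >> 1) has a 1 wherever x has two consecutive 1 bits.)

2176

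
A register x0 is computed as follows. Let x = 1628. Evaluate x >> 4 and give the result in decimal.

1628 = 11001011100
shift right by 4 → 00001100101 = 101
(equivalently, floor(1628 / 16))

101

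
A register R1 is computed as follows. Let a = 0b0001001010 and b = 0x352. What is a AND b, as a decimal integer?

a = 0001001010
0x352 = 1101010010
AND → 0001000010 = 66

66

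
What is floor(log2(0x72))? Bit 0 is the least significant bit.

6

0x72 = 1110010
The topmost 1 is at position 6 (since 2^6 = 64 ≤ 114 < 128).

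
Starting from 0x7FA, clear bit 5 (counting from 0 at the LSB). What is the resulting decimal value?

x = 11111111010
bit 5 is currently 1; clear it via x & ~(1 << 5) = x & ~32
→ 11111011010 = 2010

2010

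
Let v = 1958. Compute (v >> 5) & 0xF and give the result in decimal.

v = 011110100110
Shift right by 5: 0111101
Mask low 4 bits: 1101 = 13

13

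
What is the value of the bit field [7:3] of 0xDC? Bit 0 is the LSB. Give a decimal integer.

27

v = 11011100
Shift right by 3: 11011
Mask low 5 bits: 11011 = 27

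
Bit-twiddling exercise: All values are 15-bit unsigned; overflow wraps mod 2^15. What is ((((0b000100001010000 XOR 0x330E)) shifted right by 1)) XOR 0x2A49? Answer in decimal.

0b000100001010000 = 000100001010000
0x330E = 011001100001110
→ XOR → 011101101011110 = 15198
→ shifted right by 1 → 001110110101111 = 7599
0x2A49 = 010101001001001
→ XOR → 011011111100110 = 14310

14310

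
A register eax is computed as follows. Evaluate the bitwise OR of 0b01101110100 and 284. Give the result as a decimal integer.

892

a = 1101110100
284 = 0100011100
 OR → 1101111100 = 892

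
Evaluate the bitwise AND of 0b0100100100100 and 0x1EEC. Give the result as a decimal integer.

2084

a = 0100100100100
0x1EEC = 1111011101100
AND → 0100000100100 = 2084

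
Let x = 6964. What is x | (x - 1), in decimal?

x = 1101100110100 = 6964
x - 1 = 1101100110011
OR    = 1101100110111 = 6967
(x | (x - 1) sets all bits below the lowest set bit.)

6967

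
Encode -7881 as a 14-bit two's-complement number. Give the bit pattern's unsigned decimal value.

8503

7881 in 14 bits: 01111011001001
Invert: 10000100110110
Add 1:  10000100110111 = 8503
(Check: 2^14 - 7881 = 16384 - 7881 = 8503.)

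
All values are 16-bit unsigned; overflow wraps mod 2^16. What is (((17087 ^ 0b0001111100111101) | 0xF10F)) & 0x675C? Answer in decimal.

25868

17087 = 0100001010111111
0b0001111100111101 = 0001111100111101
→ ^ → 0101110110000010 = 23938
0xF10F = 1111000100001111
→ | → 1111110110001111 = 64911
0x675C = 0110011101011100
→ & → 0110010100001100 = 25868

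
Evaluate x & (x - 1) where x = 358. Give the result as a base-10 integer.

x = 101100110 = 358
x - 1 = 101100101
AND   = 101100100 = 356
(x & (x - 1) clears the lowest set bit of x.)

356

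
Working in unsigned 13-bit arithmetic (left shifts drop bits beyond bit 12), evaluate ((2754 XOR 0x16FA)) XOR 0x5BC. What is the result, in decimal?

2754 = 0101011000010
0x16FA = 1011011111010
→ XOR → 1110000111000 = 7224
0x5BC = 0010110111100
→ XOR → 1100110000100 = 6532

6532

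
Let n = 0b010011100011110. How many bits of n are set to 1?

8

n = 10011100011110
Count the 1s: 1 + 1 + 1 + 1 + 1 + 1 + 1 + 1 = 8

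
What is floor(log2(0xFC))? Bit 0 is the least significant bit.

7

0xFC = 11111100
The topmost 1 is at position 7 (since 2^7 = 128 ≤ 252 < 256).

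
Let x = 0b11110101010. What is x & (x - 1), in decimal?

x = 11110101010 = 1962
x - 1 = 11110101001
AND   = 11110101000 = 1960
(x & (x - 1) clears the lowest set bit of x.)

1960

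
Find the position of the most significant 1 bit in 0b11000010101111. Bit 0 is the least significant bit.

13

0b11000010101111 = 11000010101111
The topmost 1 is at position 13 (since 2^13 = 8192 ≤ 12463 < 16384).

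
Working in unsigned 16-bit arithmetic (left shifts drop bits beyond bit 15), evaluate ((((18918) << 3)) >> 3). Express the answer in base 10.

18918 = 0100100111100110
→ << 3 (mod 2^16) → 0100111100110000 = 20272
→ >> 3 → 0000100111100110 = 2534

2534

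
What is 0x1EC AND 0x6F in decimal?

108

0x1EC = 111101100
0x6F = 001101111
AND → 001101100 = 108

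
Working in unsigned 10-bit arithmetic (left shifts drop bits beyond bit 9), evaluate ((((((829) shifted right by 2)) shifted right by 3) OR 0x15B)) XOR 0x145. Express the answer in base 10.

30

829 = 1100111101
→ shifted right by 2 → 0011001111 = 207
→ shifted right by 3 → 0000011001 = 25
0x15B = 0101011011
→ OR → 0101011011 = 347
0x145 = 0101000101
→ XOR → 0000011110 = 30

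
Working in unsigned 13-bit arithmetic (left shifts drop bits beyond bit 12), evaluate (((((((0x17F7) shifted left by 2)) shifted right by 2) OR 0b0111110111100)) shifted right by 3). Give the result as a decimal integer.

511

0x17F7 = 1011111110111
→ shifted left by 2 (mod 2^13) → 1111111011100 = 8156
→ shifted right by 2 → 0011111110111 = 2039
0b0111110111100 = 0111110111100
→ OR → 0111111111111 = 4095
→ shifted right by 3 → 0000111111111 = 511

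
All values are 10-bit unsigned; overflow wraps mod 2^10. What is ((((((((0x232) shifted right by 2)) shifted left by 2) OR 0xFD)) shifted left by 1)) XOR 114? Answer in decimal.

392

0x232 = 1000110010
→ shifted right by 2 → 0010001100 = 140
→ shifted left by 2 (mod 2^10) → 1000110000 = 560
0xFD = 0011111101
→ OR → 1011111101 = 765
→ shifted left by 1 (mod 2^10) → 0111111010 = 506
114 = 0001110010
→ XOR → 0110001000 = 392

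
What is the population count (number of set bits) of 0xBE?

6

0xBE = 10111110
Count the 1s: 1 + 1 + 1 + 1 + 1 + 1 = 6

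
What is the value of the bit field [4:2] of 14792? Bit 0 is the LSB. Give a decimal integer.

v = 0011100111001000
Shift right by 2: 00111001110010
Mask low 3 bits: 010 = 2

2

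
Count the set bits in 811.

811 = 1100101011
Count the 1s: 1 + 1 + 1 + 1 + 1 + 1 = 6

6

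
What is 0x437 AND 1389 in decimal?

1061

0x437 = 10000110111
1389 = 10101101101
AND → 10000100101 = 1061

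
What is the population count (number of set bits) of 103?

103 = 1100111
Count the 1s: 1 + 1 + 1 + 1 + 1 = 5

5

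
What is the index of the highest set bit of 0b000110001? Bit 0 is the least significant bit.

0b000110001 = 110001
The topmost 1 is at position 5 (since 2^5 = 32 ≤ 49 < 64).

5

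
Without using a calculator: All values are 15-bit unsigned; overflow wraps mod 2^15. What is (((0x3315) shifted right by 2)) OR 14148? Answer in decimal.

16325

0x3315 = 011001100010101
→ shifted right by 2 → 000110011000101 = 3269
14148 = 011011101000100
→ OR → 011111111000101 = 16325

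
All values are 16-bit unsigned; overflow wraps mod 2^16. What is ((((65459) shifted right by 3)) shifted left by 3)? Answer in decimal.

65456

65459 = 1111111110110011
→ shifted right by 3 → 0001111111110110 = 8182
→ shifted left by 3 (mod 2^16) → 1111111110110000 = 65456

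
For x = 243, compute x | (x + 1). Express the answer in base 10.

x = 11110011 = 243
x + 1 = 11110100
OR    = 11110111 = 247
(x | (x + 1) sets the lowest cleared bit.)

247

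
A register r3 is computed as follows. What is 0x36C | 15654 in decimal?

0x36C = 00001101101100
15654 = 11110100100110
 OR → 11111101101110 = 16238

16238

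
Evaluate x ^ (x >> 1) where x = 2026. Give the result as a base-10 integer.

1055

x = 11111101010 = 2026
x>>1 = 01111110101
XOR  = 10000011111 = 1055
(x ^ (x >> 1) gives the standard binary-reflected Gray code of x.)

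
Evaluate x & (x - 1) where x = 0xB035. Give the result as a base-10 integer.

45108

x = 1011000000110101 = 45109
x - 1 = 1011000000110100
AND   = 1011000000110100 = 45108
(x & (x - 1) clears the lowest set bit of x.)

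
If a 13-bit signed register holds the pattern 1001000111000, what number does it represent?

pattern = 1001000111000 (MSB is 1 ⇒ negative)
Invert: 0110111000111, add 1 → 0110111001000 = 3528, so the value is -3528.
(Equivalently: 4664 - 2^13 = 4664 - 8192 = -3528.)

-3528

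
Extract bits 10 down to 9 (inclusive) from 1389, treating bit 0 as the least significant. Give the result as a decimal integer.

v = 000010101101101
Shift right by 9: 000010
Mask low 2 bits: 10 = 2

2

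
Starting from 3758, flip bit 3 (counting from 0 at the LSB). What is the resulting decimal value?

3750

x = 0111010101110
bit 3 is currently 1; toggle it via x ^ (1 << 3) = x ^ 8
→ 0111010100110 = 3750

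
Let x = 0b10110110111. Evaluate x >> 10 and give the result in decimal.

x = 10110110111
shift right by 10 → 00000000001 = 1
(equivalently, floor(1463 / 1024))

1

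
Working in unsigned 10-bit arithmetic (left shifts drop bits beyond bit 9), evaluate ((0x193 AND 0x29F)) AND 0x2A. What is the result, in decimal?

0x193 = 0110010011
0x29F = 1010011111
→ AND → 0010010011 = 147
0x2A = 0000101010
→ AND → 0000000010 = 2

2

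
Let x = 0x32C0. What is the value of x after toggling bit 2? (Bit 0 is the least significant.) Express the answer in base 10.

12996

x = 0011001011000000
bit 2 is currently 0; toggle it via x ^ (1 << 2) = x ^ 4
→ 0011001011000100 = 12996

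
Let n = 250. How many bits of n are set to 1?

6

250 = 11111010
Count the 1s: 1 + 1 + 1 + 1 + 1 + 1 = 6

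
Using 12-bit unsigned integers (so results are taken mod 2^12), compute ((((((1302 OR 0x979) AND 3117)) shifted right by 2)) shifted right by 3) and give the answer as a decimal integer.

97

1302 = 010100010110
0x979 = 100101111001
→ OR → 110101111111 = 3455
3117 = 110000101101
→ AND → 110000101101 = 3117
→ shifted right by 2 → 001100001011 = 779
→ shifted right by 3 → 000001100001 = 97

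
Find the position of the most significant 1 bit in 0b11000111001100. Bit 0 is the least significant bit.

0b11000111001100 = 11000111001100
The topmost 1 is at position 13 (since 2^13 = 8192 ≤ 12748 < 16384).

13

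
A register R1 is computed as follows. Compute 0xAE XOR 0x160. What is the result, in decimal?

462

0xAE = 010101110
0x160 = 101100000
XOR → 111001110 = 462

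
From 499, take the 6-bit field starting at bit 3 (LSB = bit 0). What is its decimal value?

62

v = 111110011
Shift right by 3: 111110
Mask low 6 bits: 111110 = 62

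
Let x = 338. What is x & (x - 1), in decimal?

x = 101010010 = 338
x - 1 = 101010001
AND   = 101010000 = 336
(x & (x - 1) clears the lowest set bit of x.)

336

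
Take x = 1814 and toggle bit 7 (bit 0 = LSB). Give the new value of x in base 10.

x = 11100010110
bit 7 is currently 0; toggle it via x ^ (1 << 7) = x ^ 128
→ 11110010110 = 1942

1942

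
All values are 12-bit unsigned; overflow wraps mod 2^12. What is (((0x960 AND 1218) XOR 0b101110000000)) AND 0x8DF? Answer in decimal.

0x960 = 100101100000
1218 = 010011000010
→ AND → 000001000000 = 64
0b101110000000 = 101110000000
→ XOR → 101111000000 = 3008
0x8DF = 100011011111
→ AND → 100011000000 = 2240

2240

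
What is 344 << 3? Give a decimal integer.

344 = 000101011000
shift left by 3 → 101011000000 = 2752
(equivalently, 344 × 2^3 = 344 × 8)

2752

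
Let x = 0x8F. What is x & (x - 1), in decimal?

142

x = 10001111 = 143
x - 1 = 10001110
AND   = 10001110 = 142
(x & (x - 1) clears the lowest set bit of x.)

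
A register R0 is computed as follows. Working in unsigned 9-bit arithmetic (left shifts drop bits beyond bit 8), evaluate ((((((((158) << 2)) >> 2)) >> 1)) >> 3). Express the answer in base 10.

158 = 010011110
→ << 2 (mod 2^9) → 001111000 = 120
→ >> 2 → 000011110 = 30
→ >> 1 → 000001111 = 15
→ >> 3 → 000000001 = 1

1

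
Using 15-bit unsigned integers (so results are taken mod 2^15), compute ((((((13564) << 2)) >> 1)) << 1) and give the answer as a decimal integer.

13564 = 011010011111100
→ << 2 (mod 2^15) → 101001111110000 = 21488
→ >> 1 → 010100111111000 = 10744
→ << 1 (mod 2^15) → 101001111110000 = 21488

21488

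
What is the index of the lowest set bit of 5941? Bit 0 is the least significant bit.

5941 = 1011100110101
Trailing zeros: 0, so the lowest set bit is bit 0 (value 1).

0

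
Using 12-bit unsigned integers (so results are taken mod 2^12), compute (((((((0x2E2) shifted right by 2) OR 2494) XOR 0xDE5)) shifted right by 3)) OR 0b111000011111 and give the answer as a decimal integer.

3743

0x2E2 = 001011100010
→ shifted right by 2 → 000010111000 = 184
2494 = 100110111110
→ OR → 100110111110 = 2494
0xDE5 = 110111100101
→ XOR → 010001011011 = 1115
→ shifted right by 3 → 000010001011 = 139
0b111000011111 = 111000011111
→ OR → 111010011111 = 3743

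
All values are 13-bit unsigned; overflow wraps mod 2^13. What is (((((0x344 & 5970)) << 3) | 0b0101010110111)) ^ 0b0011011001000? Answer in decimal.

7295

0x344 = 0001101000100
5970 = 1011101010010
→ & → 0001101000000 = 832
→ << 3 (mod 2^13) → 1101000000000 = 6656
0b0101010110111 = 0101010110111
→ | → 1101010110111 = 6839
0b0011011001000 = 0011011001000
→ ^ → 1110001111111 = 7295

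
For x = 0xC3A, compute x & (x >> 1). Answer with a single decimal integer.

x = 110000111010 = 3130
x>>1 = 011000011101
AND  = 010000011000 = 1048
(x & (x >> 1) has a 1 wherever x has two consecutive 1 bits.)

1048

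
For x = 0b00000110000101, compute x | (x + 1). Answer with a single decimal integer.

391

x = 110000101 = 389
x + 1 = 110000110
OR    = 110000111 = 391
(x | (x + 1) sets the lowest cleared bit.)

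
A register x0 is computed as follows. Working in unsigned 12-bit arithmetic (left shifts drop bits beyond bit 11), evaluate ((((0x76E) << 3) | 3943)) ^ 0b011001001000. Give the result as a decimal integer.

0x76E = 011101101110
→ << 3 (mod 2^12) → 101101110000 = 2928
3943 = 111101100111
→ | → 111101110111 = 3959
0b011001001000 = 011001001000
→ ^ → 100100111111 = 2367

2367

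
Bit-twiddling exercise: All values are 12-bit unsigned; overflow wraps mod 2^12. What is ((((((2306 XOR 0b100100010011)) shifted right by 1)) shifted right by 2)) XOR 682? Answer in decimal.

680

2306 = 100100000010
0b100100010011 = 100100010011
→ XOR → 000000010001 = 17
→ shifted right by 1 → 000000001000 = 8
→ shifted right by 2 → 000000000010 = 2
682 = 001010101010
→ XOR → 001010101000 = 680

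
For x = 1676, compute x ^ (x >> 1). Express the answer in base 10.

1482

x = 11010001100 = 1676
x>>1 = 01101000110
XOR  = 10111001010 = 1482
(x ^ (x >> 1) gives the standard binary-reflected Gray code of x.)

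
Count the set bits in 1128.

4

1128 = 10001101000
Count the 1s: 1 + 1 + 1 + 1 = 4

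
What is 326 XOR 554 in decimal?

876

326 = 0101000110
554 = 1000101010
XOR → 1101101100 = 876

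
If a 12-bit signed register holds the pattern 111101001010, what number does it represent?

-182

pattern = 111101001010 (MSB is 1 ⇒ negative)
Invert: 000010110101, add 1 → 000010110110 = 182, so the value is -182.
(Equivalently: 3914 - 2^12 = 3914 - 4096 = -182.)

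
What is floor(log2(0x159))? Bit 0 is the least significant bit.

0x159 = 101011001
The topmost 1 is at position 8 (since 2^8 = 256 ≤ 345 < 512).

8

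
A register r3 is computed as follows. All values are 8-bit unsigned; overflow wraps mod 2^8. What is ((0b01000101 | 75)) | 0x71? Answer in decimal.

127

0b01000101 = 01000101
75 = 01001011
→ | → 01001111 = 79
0x71 = 01110001
→ | → 01111111 = 127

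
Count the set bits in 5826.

6

5826 = 1011011000010
Count the 1s: 1 + 1 + 1 + 1 + 1 + 1 = 6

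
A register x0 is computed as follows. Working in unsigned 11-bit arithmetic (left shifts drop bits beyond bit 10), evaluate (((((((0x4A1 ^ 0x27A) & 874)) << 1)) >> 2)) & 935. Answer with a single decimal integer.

0x4A1 = 10010100001
0x27A = 01001111010
→ ^ → 11011011011 = 1755
874 = 01101101010
→ & → 01001001010 = 586
→ << 1 (mod 2^11) → 10010010100 = 1172
→ >> 2 → 00100100101 = 293
935 = 01110100111
→ & → 00100100101 = 293

293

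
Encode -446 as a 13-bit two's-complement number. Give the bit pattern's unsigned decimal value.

446 in 13 bits: 0000110111110
Invert: 1111001000001
Add 1:  1111001000010 = 7746
(Check: 2^13 - 446 = 8192 - 446 = 7746.)

7746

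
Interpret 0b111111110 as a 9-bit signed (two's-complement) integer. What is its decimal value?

-2

pattern = 111111110 (MSB is 1 ⇒ negative)
Invert: 000000001, add 1 → 000000010 = 2, so the value is -2.
(Equivalently: 510 - 2^9 = 510 - 512 = -2.)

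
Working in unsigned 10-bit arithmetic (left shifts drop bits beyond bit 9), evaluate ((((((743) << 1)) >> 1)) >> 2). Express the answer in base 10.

57

743 = 1011100111
→ << 1 (mod 2^10) → 0111001110 = 462
→ >> 1 → 0011100111 = 231
→ >> 2 → 0000111001 = 57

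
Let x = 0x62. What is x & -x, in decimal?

x = 1100010 = 98
-x (two's complement) = …0011110
AND   = 0000010 = 2
(x & -x isolates the lowest set bit of x.)

2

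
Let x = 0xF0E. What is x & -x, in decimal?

2

x = 111100001110 = 3854
-x (two's complement) = …000011110010
AND   = 000000000010 = 2
(x & -x isolates the lowest set bit of x.)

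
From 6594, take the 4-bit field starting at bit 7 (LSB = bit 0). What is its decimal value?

v = 01100111000010
Shift right by 7: 0110011
Mask low 4 bits: 0011 = 3

3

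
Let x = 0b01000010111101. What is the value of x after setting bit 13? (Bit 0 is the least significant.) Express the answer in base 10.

12477

x = 01000010111101
bit 13 is currently 0; set it via x | (1 << 13) = x | 8192
→ 11000010111101 = 12477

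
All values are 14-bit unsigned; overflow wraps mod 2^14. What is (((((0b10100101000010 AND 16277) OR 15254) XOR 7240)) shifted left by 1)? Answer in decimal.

4028

0b10100101000010 = 10100101000010
16277 = 11111110010101
→ AND → 10100100000000 = 10496
15254 = 11101110010110
→ OR → 11101110010110 = 15254
7240 = 01110001001000
→ XOR → 10011111011110 = 10206
→ shifted left by 1 (mod 2^14) → 00111110111100 = 4028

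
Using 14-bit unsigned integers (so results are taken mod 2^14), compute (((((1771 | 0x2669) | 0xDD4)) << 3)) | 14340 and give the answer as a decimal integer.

16380

1771 = 00011011101011
0x2669 = 10011001101001
→ | → 10011011101011 = 9963
0xDD4 = 00110111010100
→ | → 10111111111111 = 12287
→ << 3 (mod 2^14) → 11111111111000 = 16376
14340 = 11100000000100
→ | → 11111111111100 = 16380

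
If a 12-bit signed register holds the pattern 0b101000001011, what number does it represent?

pattern = 101000001011 (MSB is 1 ⇒ negative)
Invert: 010111110100, add 1 → 010111110101 = 1525, so the value is -1525.
(Equivalently: 2571 - 2^12 = 2571 - 4096 = -1525.)

-1525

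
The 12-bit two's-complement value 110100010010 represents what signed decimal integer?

-750

pattern = 110100010010 (MSB is 1 ⇒ negative)
Invert: 001011101101, add 1 → 001011101110 = 750, so the value is -750.
(Equivalently: 3346 - 2^12 = 3346 - 4096 = -750.)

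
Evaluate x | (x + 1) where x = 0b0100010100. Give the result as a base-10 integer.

x = 100010100 = 276
x + 1 = 100010101
OR    = 100010101 = 277
(x | (x + 1) sets the lowest cleared bit.)

277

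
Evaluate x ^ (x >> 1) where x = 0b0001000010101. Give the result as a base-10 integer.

799

x = 1000010101 = 533
x>>1 = 0100001010
XOR  = 1100011111 = 799
(x ^ (x >> 1) gives the standard binary-reflected Gray code of x.)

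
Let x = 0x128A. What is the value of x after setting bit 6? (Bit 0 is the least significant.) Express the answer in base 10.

4810

x = 001001010001010
bit 6 is currently 0; set it via x | (1 << 6) = x | 64
→ 001001011001010 = 4810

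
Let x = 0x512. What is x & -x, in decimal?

2

x = 10100010010 = 1298
-x (two's complement) = …01011101110
AND   = 00000000010 = 2
(x & -x isolates the lowest set bit of x.)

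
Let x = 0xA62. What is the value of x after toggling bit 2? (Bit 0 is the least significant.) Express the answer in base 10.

2662

x = 101001100010
bit 2 is currently 0; toggle it via x ^ (1 << 2) = x ^ 4
→ 101001100110 = 2662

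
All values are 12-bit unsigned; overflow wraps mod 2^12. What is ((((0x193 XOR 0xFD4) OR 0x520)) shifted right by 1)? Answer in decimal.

0x193 = 000110010011
0xFD4 = 111111010100
→ XOR → 111001000111 = 3655
0x520 = 010100100000
→ OR → 111101100111 = 3943
→ shifted right by 1 → 011110110011 = 1971

1971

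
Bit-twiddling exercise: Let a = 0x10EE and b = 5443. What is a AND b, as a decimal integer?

4162

0x10EE = 1000011101110
5443 = 1010101000011
AND → 1000001000010 = 4162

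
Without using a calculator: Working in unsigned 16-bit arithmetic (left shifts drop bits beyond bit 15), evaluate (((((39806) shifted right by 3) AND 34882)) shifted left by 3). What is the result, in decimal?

39806 = 1001101101111110
→ shifted right by 3 → 0001001101101111 = 4975
34882 = 1000100001000010
→ AND → 0000000001000010 = 66
→ shifted left by 3 (mod 2^16) → 0000001000010000 = 528

528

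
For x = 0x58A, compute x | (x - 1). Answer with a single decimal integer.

x = 10110001010 = 1418
x - 1 = 10110001001
OR    = 10110001011 = 1419
(x | (x - 1) sets all bits below the lowest set bit.)

1419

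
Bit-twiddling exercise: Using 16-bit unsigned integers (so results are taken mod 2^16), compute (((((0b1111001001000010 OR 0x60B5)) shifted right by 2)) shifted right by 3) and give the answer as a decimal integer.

0b1111001001000010 = 1111001001000010
0x60B5 = 0110000010110101
→ OR → 1111001011110111 = 62199
→ shifted right by 2 → 0011110010111101 = 15549
→ shifted right by 3 → 0000011110010111 = 1943

1943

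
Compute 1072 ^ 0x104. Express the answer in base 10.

1072 = 10000110000
0x104 = 00100000100
XOR → 10100110100 = 1332

1332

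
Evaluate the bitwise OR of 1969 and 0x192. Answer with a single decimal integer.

1971

1969 = 11110110001
0x192 = 00110010010
 OR → 11110110011 = 1971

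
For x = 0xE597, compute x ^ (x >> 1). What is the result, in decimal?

38748

x = 1110010110010111 = 58775
x>>1 = 0111001011001011
XOR  = 1001011101011100 = 38748
(x ^ (x >> 1) gives the standard binary-reflected Gray code of x.)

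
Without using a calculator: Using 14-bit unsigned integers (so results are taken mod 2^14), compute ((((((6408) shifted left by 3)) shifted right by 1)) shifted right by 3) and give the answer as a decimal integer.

132

6408 = 01100100001000
→ shifted left by 3 (mod 2^14) → 00100001000000 = 2112
→ shifted right by 1 → 00010000100000 = 1056
→ shifted right by 3 → 00000010000100 = 132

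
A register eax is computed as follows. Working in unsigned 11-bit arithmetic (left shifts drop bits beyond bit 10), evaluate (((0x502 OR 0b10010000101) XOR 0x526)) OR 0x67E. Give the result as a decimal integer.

0x502 = 10100000010
0b10010000101 = 10010000101
→ OR → 10110000111 = 1415
0x526 = 10100100110
→ XOR → 00010100001 = 161
0x67E = 11001111110
→ OR → 11011111111 = 1791

1791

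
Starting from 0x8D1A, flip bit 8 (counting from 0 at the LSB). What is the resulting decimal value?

x = 1000110100011010
bit 8 is currently 1; toggle it via x ^ (1 << 8) = x ^ 256
→ 1000110000011010 = 35866

35866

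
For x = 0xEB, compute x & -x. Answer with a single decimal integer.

1

x = 11101011 = 235
-x (two's complement) = …00010101
AND   = 00000001 = 1
(x & -x isolates the lowest set bit of x.)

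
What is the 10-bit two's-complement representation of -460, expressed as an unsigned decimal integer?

564

460 in 10 bits: 0111001100
Invert: 1000110011
Add 1:  1000110100 = 564
(Check: 2^10 - 460 = 1024 - 460 = 564.)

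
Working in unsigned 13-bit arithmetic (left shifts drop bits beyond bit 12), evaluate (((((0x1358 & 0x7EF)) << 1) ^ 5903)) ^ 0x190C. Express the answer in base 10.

0x1358 = 1001101011000
0x7EF = 0011111101111
→ & → 0001101001000 = 840
→ << 1 (mod 2^13) → 0011010010000 = 1680
5903 = 1011100001111
→ ^ → 1000110011111 = 4511
0x190C = 1100100001100
→ ^ → 0100010010011 = 2195

2195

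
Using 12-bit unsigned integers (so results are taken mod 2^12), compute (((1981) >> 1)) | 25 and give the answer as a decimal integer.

1981 = 011110111101
→ >> 1 → 001111011110 = 990
25 = 000000011001
→ | → 001111011111 = 991

991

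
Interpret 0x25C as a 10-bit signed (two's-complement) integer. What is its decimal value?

-420

pattern = 1001011100 (MSB is 1 ⇒ negative)
Invert: 0110100011, add 1 → 0110100100 = 420, so the value is -420.
(Equivalently: 604 - 2^10 = 604 - 1024 = -420.)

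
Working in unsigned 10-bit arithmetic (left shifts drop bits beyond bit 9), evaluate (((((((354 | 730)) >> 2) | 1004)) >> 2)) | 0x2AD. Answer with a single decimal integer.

354 = 0101100010
730 = 1011011010
→ | → 1111111010 = 1018
→ >> 2 → 0011111110 = 254
1004 = 1111101100
→ | → 1111111110 = 1022
→ >> 2 → 0011111111 = 255
0x2AD = 1010101101
→ | → 1011111111 = 767

767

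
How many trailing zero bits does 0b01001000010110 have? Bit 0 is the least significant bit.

0b01001000010110 = 1001000010110
Trailing zeros: 1, so the lowest set bit is bit 1 (value 2).

1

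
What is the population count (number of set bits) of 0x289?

0x289 = 1010001001
Count the 1s: 1 + 1 + 1 + 1 = 4

4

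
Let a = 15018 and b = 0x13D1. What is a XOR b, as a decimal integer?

10619

15018 = 11101010101010
0x13D1 = 01001111010001
XOR → 10100101111011 = 10619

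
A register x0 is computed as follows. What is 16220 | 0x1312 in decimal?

16220 = 11111101011100
0x1312 = 01001100010010
 OR → 11111101011110 = 16222

16222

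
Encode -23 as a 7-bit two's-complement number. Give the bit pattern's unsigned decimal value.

23 in 7 bits: 0010111
Invert: 1101000
Add 1:  1101001 = 105
(Check: 2^7 - 23 = 128 - 23 = 105.)

105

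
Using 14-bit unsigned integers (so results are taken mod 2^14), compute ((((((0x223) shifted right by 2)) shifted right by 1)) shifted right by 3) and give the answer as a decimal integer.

0x223 = 00001000100011
→ shifted right by 2 → 00000010001000 = 136
→ shifted right by 1 → 00000001000100 = 68
→ shifted right by 3 → 00000000001000 = 8

8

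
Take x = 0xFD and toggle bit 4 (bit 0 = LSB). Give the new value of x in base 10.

237

x = 00011111101
bit 4 is currently 1; toggle it via x ^ (1 << 4) = x ^ 16
→ 00011101101 = 237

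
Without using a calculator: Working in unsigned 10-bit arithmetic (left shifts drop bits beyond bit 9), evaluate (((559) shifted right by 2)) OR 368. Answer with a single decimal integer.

507

559 = 1000101111
→ shifted right by 2 → 0010001011 = 139
368 = 0101110000
→ OR → 0111111011 = 507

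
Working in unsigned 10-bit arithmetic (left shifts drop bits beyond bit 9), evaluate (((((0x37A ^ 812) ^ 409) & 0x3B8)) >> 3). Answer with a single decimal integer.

0x37A = 1101111010
812 = 1100101100
→ ^ → 0001010110 = 86
409 = 0110011001
→ ^ → 0111001111 = 463
0x3B8 = 1110111000
→ & → 0110001000 = 392
→ >> 3 → 0000110001 = 49

49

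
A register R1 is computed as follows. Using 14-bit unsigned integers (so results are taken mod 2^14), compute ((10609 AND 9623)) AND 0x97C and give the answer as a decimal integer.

272

10609 = 10100101110001
9623 = 10010110010111
→ AND → 10000100010001 = 8465
0x97C = 00100101111100
→ AND → 00000100010000 = 272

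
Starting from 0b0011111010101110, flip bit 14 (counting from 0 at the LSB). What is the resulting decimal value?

32430

x = 0011111010101110
bit 14 is currently 0; toggle it via x ^ (1 << 14) = x ^ 16384
→ 0111111010101110 = 32430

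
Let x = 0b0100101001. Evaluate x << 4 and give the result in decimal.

x = 0000100101001
shift left by 4 → 1001010010000 = 4752
(equivalently, 297 × 2^4 = 297 × 16)

4752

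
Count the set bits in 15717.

9

15717 = 11110101100101
Count the 1s: 1 + 1 + 1 + 1 + 1 + 1 + 1 + 1 + 1 = 9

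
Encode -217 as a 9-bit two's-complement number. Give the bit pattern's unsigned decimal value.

217 in 9 bits: 011011001
Invert: 100100110
Add 1:  100100111 = 295
(Check: 2^9 - 217 = 512 - 217 = 295.)

295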